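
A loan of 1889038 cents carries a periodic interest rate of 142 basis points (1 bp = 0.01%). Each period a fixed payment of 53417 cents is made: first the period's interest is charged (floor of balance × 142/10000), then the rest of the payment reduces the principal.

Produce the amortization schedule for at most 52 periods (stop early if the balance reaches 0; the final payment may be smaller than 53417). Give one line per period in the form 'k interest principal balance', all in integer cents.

1. interest=⌊1889038·142/10000⌋=26824; principal=53417-26824=26593; balance=1889038-26593=1862445
2. interest=⌊1862445·142/10000⌋=26446; principal=53417-26446=26971; balance=1862445-26971=1835474
3. interest=⌊1835474·142/10000⌋=26063; principal=53417-26063=27354; balance=1835474-27354=1808120
4. interest=⌊1808120·142/10000⌋=25675; principal=53417-25675=27742; balance=1808120-27742=1780378
5. interest=⌊1780378·142/10000⌋=25281; principal=53417-25281=28136; balance=1780378-28136=1752242
6. interest=⌊1752242·142/10000⌋=24881; principal=53417-24881=28536; balance=1752242-28536=1723706
7. interest=⌊1723706·142/10000⌋=24476; principal=53417-24476=28941; balance=1723706-28941=1694765
8. interest=⌊1694765·142/10000⌋=24065; principal=53417-24065=29352; balance=1694765-29352=1665413
9. interest=⌊1665413·142/10000⌋=23648; principal=53417-23648=29769; balance=1665413-29769=1635644
10. interest=⌊1635644·142/10000⌋=23226; principal=53417-23226=30191; balance=1635644-30191=1605453
11. interest=⌊1605453·142/10000⌋=22797; principal=53417-22797=30620; balance=1605453-30620=1574833
12. interest=⌊1574833·142/10000⌋=22362; principal=53417-22362=31055; balance=1574833-31055=1543778
13. interest=⌊1543778·142/10000⌋=21921; principal=53417-21921=31496; balance=1543778-31496=1512282
14. interest=⌊1512282·142/10000⌋=21474; principal=53417-21474=31943; balance=1512282-31943=1480339
15. interest=⌊1480339·142/10000⌋=21020; principal=53417-21020=32397; balance=1480339-32397=1447942
16. interest=⌊1447942·142/10000⌋=20560; principal=53417-20560=32857; balance=1447942-32857=1415085
17. interest=⌊1415085·142/10000⌋=20094; principal=53417-20094=33323; balance=1415085-33323=1381762
18. interest=⌊1381762·142/10000⌋=19621; principal=53417-19621=33796; balance=1381762-33796=1347966
19. interest=⌊1347966·142/10000⌋=19141; principal=53417-19141=34276; balance=1347966-34276=1313690
20. interest=⌊1313690·142/10000⌋=18654; principal=53417-18654=34763; balance=1313690-34763=1278927
21. interest=⌊1278927·142/10000⌋=18160; principal=53417-18160=35257; balance=1278927-35257=1243670
22. interest=⌊1243670·142/10000⌋=17660; principal=53417-17660=35757; balance=1243670-35757=1207913
23. interest=⌊1207913·142/10000⌋=17152; principal=53417-17152=36265; balance=1207913-36265=1171648
24. interest=⌊1171648·142/10000⌋=16637; principal=53417-16637=36780; balance=1171648-36780=1134868
25. interest=⌊1134868·142/10000⌋=16115; principal=53417-16115=37302; balance=1134868-37302=1097566
26. interest=⌊1097566·142/10000⌋=15585; principal=53417-15585=37832; balance=1097566-37832=1059734
27. interest=⌊1059734·142/10000⌋=15048; principal=53417-15048=38369; balance=1059734-38369=1021365
28. interest=⌊1021365·142/10000⌋=14503; principal=53417-14503=38914; balance=1021365-38914=982451
29. interest=⌊982451·142/10000⌋=13950; principal=53417-13950=39467; balance=982451-39467=942984
30. interest=⌊942984·142/10000⌋=13390; principal=53417-13390=40027; balance=942984-40027=902957
31. interest=⌊902957·142/10000⌋=12821; principal=53417-12821=40596; balance=902957-40596=862361
32. interest=⌊862361·142/10000⌋=12245; principal=53417-12245=41172; balance=862361-41172=821189
33. interest=⌊821189·142/10000⌋=11660; principal=53417-11660=41757; balance=821189-41757=779432
34. interest=⌊779432·142/10000⌋=11067; principal=53417-11067=42350; balance=779432-42350=737082
35. interest=⌊737082·142/10000⌋=10466; principal=53417-10466=42951; balance=737082-42951=694131
36. interest=⌊694131·142/10000⌋=9856; principal=53417-9856=43561; balance=694131-43561=650570
37. interest=⌊650570·142/10000⌋=9238; principal=53417-9238=44179; balance=650570-44179=606391
38. interest=⌊606391·142/10000⌋=8610; principal=53417-8610=44807; balance=606391-44807=561584
39. interest=⌊561584·142/10000⌋=7974; principal=53417-7974=45443; balance=561584-45443=516141
40. interest=⌊516141·142/10000⌋=7329; principal=53417-7329=46088; balance=516141-46088=470053
41. interest=⌊470053·142/10000⌋=6674; principal=53417-6674=46743; balance=470053-46743=423310
42. interest=⌊423310·142/10000⌋=6011; principal=53417-6011=47406; balance=423310-47406=375904
43. interest=⌊375904·142/10000⌋=5337; principal=53417-5337=48080; balance=375904-48080=327824
44. interest=⌊327824·142/10000⌋=4655; principal=53417-4655=48762; balance=327824-48762=279062
45. interest=⌊279062·142/10000⌋=3962; principal=53417-3962=49455; balance=279062-49455=229607
46. interest=⌊229607·142/10000⌋=3260; principal=53417-3260=50157; balance=229607-50157=179450
47. interest=⌊179450·142/10000⌋=2548; principal=53417-2548=50869; balance=179450-50869=128581
48. interest=⌊128581·142/10000⌋=1825; principal=53417-1825=51592; balance=128581-51592=76989
49. interest=⌊76989·142/10000⌋=1093; principal=53417-1093=52324; balance=76989-52324=24665
50. interest=⌊24665·142/10000⌋=350; principal=min(53417-350,24665)=24665; balance=24665-24665=0

1 26824 26593 1862445
2 26446 26971 1835474
3 26063 27354 1808120
4 25675 27742 1780378
5 25281 28136 1752242
6 24881 28536 1723706
7 24476 28941 1694765
8 24065 29352 1665413
9 23648 29769 1635644
10 23226 30191 1605453
11 22797 30620 1574833
12 22362 31055 1543778
13 21921 31496 1512282
14 21474 31943 1480339
15 21020 32397 1447942
16 20560 32857 1415085
17 20094 33323 1381762
18 19621 33796 1347966
19 19141 34276 1313690
20 18654 34763 1278927
21 18160 35257 1243670
22 17660 35757 1207913
23 17152 36265 1171648
24 16637 36780 1134868
25 16115 37302 1097566
26 15585 37832 1059734
27 15048 38369 1021365
28 14503 38914 982451
29 13950 39467 942984
30 13390 40027 902957
31 12821 40596 862361
32 12245 41172 821189
33 11660 41757 779432
34 11067 42350 737082
35 10466 42951 694131
36 9856 43561 650570
37 9238 44179 606391
38 8610 44807 561584
39 7974 45443 516141
40 7329 46088 470053
41 6674 46743 423310
42 6011 47406 375904
43 5337 48080 327824
44 4655 48762 279062
45 3962 49455 229607
46 3260 50157 179450
47 2548 50869 128581
48 1825 51592 76989
49 1093 52324 24665
50 350 24665 0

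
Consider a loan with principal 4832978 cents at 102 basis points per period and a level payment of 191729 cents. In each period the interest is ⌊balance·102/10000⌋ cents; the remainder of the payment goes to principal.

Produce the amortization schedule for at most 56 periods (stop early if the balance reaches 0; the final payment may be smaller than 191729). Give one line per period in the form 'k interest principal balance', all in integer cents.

1 49296 142433 4690545
2 47843 143886 4546659
3 46375 145354 4401305
4 44893 146836 4254469
5 43395 148334 4106135
6 41882 149847 3956288
7 40354 151375 3804913
8 38810 152919 3651994
9 37250 154479 3497515
10 35674 156055 3341460
11 34082 157647 3183813
12 32474 159255 3024558
13 30850 160879 2863679
14 29209 162520 2701159
15 27551 164178 2536981
16 25877 165852 2371129
17 24185 167544 2203585
18 22476 169253 2034332
19 20750 170979 1863353
20 19006 172723 1690630
21 17244 174485 1516145
22 15464 176265 1339880
23 13666 178063 1161817
24 11850 179879 981938
25 10015 181714 800224
26 8162 183567 616657
27 6289 185440 431217
28 4398 187331 243886
29 2487 189242 54644
30 557 54644 0

1. interest=⌊4832978·102/10000⌋=49296; principal=191729-49296=142433; balance=4832978-142433=4690545
2. interest=⌊4690545·102/10000⌋=47843; principal=191729-47843=143886; balance=4690545-143886=4546659
3. interest=⌊4546659·102/10000⌋=46375; principal=191729-46375=145354; balance=4546659-145354=4401305
4. interest=⌊4401305·102/10000⌋=44893; principal=191729-44893=146836; balance=4401305-146836=4254469
5. interest=⌊4254469·102/10000⌋=43395; principal=191729-43395=148334; balance=4254469-148334=4106135
6. interest=⌊4106135·102/10000⌋=41882; principal=191729-41882=149847; balance=4106135-149847=3956288
7. interest=⌊3956288·102/10000⌋=40354; principal=191729-40354=151375; balance=3956288-151375=3804913
8. interest=⌊3804913·102/10000⌋=38810; principal=191729-38810=152919; balance=3804913-152919=3651994
9. interest=⌊3651994·102/10000⌋=37250; principal=191729-37250=154479; balance=3651994-154479=3497515
10. interest=⌊3497515·102/10000⌋=35674; principal=191729-35674=156055; balance=3497515-156055=3341460
11. interest=⌊3341460·102/10000⌋=34082; principal=191729-34082=157647; balance=3341460-157647=3183813
12. interest=⌊3183813·102/10000⌋=32474; principal=191729-32474=159255; balance=3183813-159255=3024558
13. interest=⌊3024558·102/10000⌋=30850; principal=191729-30850=160879; balance=3024558-160879=2863679
14. interest=⌊2863679·102/10000⌋=29209; principal=191729-29209=162520; balance=2863679-162520=2701159
15. interest=⌊2701159·102/10000⌋=27551; principal=191729-27551=164178; balance=2701159-164178=2536981
16. interest=⌊2536981·102/10000⌋=25877; principal=191729-25877=165852; balance=2536981-165852=2371129
17. interest=⌊2371129·102/10000⌋=24185; principal=191729-24185=167544; balance=2371129-167544=2203585
18. interest=⌊2203585·102/10000⌋=22476; principal=191729-22476=169253; balance=2203585-169253=2034332
19. interest=⌊2034332·102/10000⌋=20750; principal=191729-20750=170979; balance=2034332-170979=1863353
20. interest=⌊1863353·102/10000⌋=19006; principal=191729-19006=172723; balance=1863353-172723=1690630
21. interest=⌊1690630·102/10000⌋=17244; principal=191729-17244=174485; balance=1690630-174485=1516145
22. interest=⌊1516145·102/10000⌋=15464; principal=191729-15464=176265; balance=1516145-176265=1339880
23. interest=⌊1339880·102/10000⌋=13666; principal=191729-13666=178063; balance=1339880-178063=1161817
24. interest=⌊1161817·102/10000⌋=11850; principal=191729-11850=179879; balance=1161817-179879=981938
25. interest=⌊981938·102/10000⌋=10015; principal=191729-10015=181714; balance=981938-181714=800224
26. interest=⌊800224·102/10000⌋=8162; principal=191729-8162=183567; balance=800224-183567=616657
27. interest=⌊616657·102/10000⌋=6289; principal=191729-6289=185440; balance=616657-185440=431217
28. interest=⌊431217·102/10000⌋=4398; principal=191729-4398=187331; balance=431217-187331=243886
29. interest=⌊243886·102/10000⌋=2487; principal=191729-2487=189242; balance=243886-189242=54644
30. interest=⌊54644·102/10000⌋=557; principal=min(191729-557,54644)=54644; balance=54644-54644=0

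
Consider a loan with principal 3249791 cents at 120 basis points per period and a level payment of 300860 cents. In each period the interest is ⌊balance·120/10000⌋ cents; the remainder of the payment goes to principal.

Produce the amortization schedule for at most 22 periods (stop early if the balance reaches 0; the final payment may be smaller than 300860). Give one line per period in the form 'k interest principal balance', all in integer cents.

1. interest=⌊3249791·120/10000⌋=38997; principal=300860-38997=261863; balance=3249791-261863=2987928
2. interest=⌊2987928·120/10000⌋=35855; principal=300860-35855=265005; balance=2987928-265005=2722923
3. interest=⌊2722923·120/10000⌋=32675; principal=300860-32675=268185; balance=2722923-268185=2454738
4. interest=⌊2454738·120/10000⌋=29456; principal=300860-29456=271404; balance=2454738-271404=2183334
5. interest=⌊2183334·120/10000⌋=26200; principal=300860-26200=274660; balance=2183334-274660=1908674
6. interest=⌊1908674·120/10000⌋=22904; principal=300860-22904=277956; balance=1908674-277956=1630718
7. interest=⌊1630718·120/10000⌋=19568; principal=300860-19568=281292; balance=1630718-281292=1349426
8. interest=⌊1349426·120/10000⌋=16193; principal=300860-16193=284667; balance=1349426-284667=1064759
9. interest=⌊1064759·120/10000⌋=12777; principal=300860-12777=288083; balance=1064759-288083=776676
10. interest=⌊776676·120/10000⌋=9320; principal=300860-9320=291540; balance=776676-291540=485136
11. interest=⌊485136·120/10000⌋=5821; principal=300860-5821=295039; balance=485136-295039=190097
12. interest=⌊190097·120/10000⌋=2281; principal=min(300860-2281,190097)=190097; balance=190097-190097=0

1 38997 261863 2987928
2 35855 265005 2722923
3 32675 268185 2454738
4 29456 271404 2183334
5 26200 274660 1908674
6 22904 277956 1630718
7 19568 281292 1349426
8 16193 284667 1064759
9 12777 288083 776676
10 9320 291540 485136
11 5821 295039 190097
12 2281 190097 0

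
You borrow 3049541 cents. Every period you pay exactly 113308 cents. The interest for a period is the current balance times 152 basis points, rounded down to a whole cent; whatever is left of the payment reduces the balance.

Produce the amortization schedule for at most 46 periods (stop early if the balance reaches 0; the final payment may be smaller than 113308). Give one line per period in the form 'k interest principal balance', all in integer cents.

1 46353 66955 2982586
2 45335 67973 2914613
3 44302 69006 2845607
4 43253 70055 2775552
5 42188 71120 2704432
6 41107 72201 2632231
7 40009 73299 2558932
8 38895 74413 2484519
9 37764 75544 2408975
10 36616 76692 2332283
11 35450 77858 2254425
12 34267 79041 2175384
13 33065 80243 2095141
14 31846 81462 2013679
15 30607 82701 1930978
16 29350 83958 1847020
17 28074 85234 1761786
18 26779 86529 1675257
19 25463 87845 1587412
20 24128 89180 1498232
21 22773 90535 1407697
22 21396 91912 1315785
23 19999 93309 1222476
24 18581 94727 1127749
25 17141 96167 1031582
26 15680 97628 933954
27 14196 99112 834842
28 12689 100619 734223
29 11160 102148 632075
30 9607 103701 528374
31 8031 105277 423097
32 6431 106877 316220
33 4806 108502 207718
34 3157 110151 97567
35 1483 97567 0

1. interest=⌊3049541·152/10000⌋=46353; principal=113308-46353=66955; balance=3049541-66955=2982586
2. interest=⌊2982586·152/10000⌋=45335; principal=113308-45335=67973; balance=2982586-67973=2914613
3. interest=⌊2914613·152/10000⌋=44302; principal=113308-44302=69006; balance=2914613-69006=2845607
4. interest=⌊2845607·152/10000⌋=43253; principal=113308-43253=70055; balance=2845607-70055=2775552
5. interest=⌊2775552·152/10000⌋=42188; principal=113308-42188=71120; balance=2775552-71120=2704432
6. interest=⌊2704432·152/10000⌋=41107; principal=113308-41107=72201; balance=2704432-72201=2632231
7. interest=⌊2632231·152/10000⌋=40009; principal=113308-40009=73299; balance=2632231-73299=2558932
8. interest=⌊2558932·152/10000⌋=38895; principal=113308-38895=74413; balance=2558932-74413=2484519
9. interest=⌊2484519·152/10000⌋=37764; principal=113308-37764=75544; balance=2484519-75544=2408975
10. interest=⌊2408975·152/10000⌋=36616; principal=113308-36616=76692; balance=2408975-76692=2332283
11. interest=⌊2332283·152/10000⌋=35450; principal=113308-35450=77858; balance=2332283-77858=2254425
12. interest=⌊2254425·152/10000⌋=34267; principal=113308-34267=79041; balance=2254425-79041=2175384
13. interest=⌊2175384·152/10000⌋=33065; principal=113308-33065=80243; balance=2175384-80243=2095141
14. interest=⌊2095141·152/10000⌋=31846; principal=113308-31846=81462; balance=2095141-81462=2013679
15. interest=⌊2013679·152/10000⌋=30607; principal=113308-30607=82701; balance=2013679-82701=1930978
16. interest=⌊1930978·152/10000⌋=29350; principal=113308-29350=83958; balance=1930978-83958=1847020
17. interest=⌊1847020·152/10000⌋=28074; principal=113308-28074=85234; balance=1847020-85234=1761786
18. interest=⌊1761786·152/10000⌋=26779; principal=113308-26779=86529; balance=1761786-86529=1675257
19. interest=⌊1675257·152/10000⌋=25463; principal=113308-25463=87845; balance=1675257-87845=1587412
20. interest=⌊1587412·152/10000⌋=24128; principal=113308-24128=89180; balance=1587412-89180=1498232
21. interest=⌊1498232·152/10000⌋=22773; principal=113308-22773=90535; balance=1498232-90535=1407697
22. interest=⌊1407697·152/10000⌋=21396; principal=113308-21396=91912; balance=1407697-91912=1315785
23. interest=⌊1315785·152/10000⌋=19999; principal=113308-19999=93309; balance=1315785-93309=1222476
24. interest=⌊1222476·152/10000⌋=18581; principal=113308-18581=94727; balance=1222476-94727=1127749
25. interest=⌊1127749·152/10000⌋=17141; principal=113308-17141=96167; balance=1127749-96167=1031582
26. interest=⌊1031582·152/10000⌋=15680; principal=113308-15680=97628; balance=1031582-97628=933954
27. interest=⌊933954·152/10000⌋=14196; principal=113308-14196=99112; balance=933954-99112=834842
28. interest=⌊834842·152/10000⌋=12689; principal=113308-12689=100619; balance=834842-100619=734223
29. interest=⌊734223·152/10000⌋=11160; principal=113308-11160=102148; balance=734223-102148=632075
30. interest=⌊632075·152/10000⌋=9607; principal=113308-9607=103701; balance=632075-103701=528374
31. interest=⌊528374·152/10000⌋=8031; principal=113308-8031=105277; balance=528374-105277=423097
32. interest=⌊423097·152/10000⌋=6431; principal=113308-6431=106877; balance=423097-106877=316220
33. interest=⌊316220·152/10000⌋=4806; principal=113308-4806=108502; balance=316220-108502=207718
34. interest=⌊207718·152/10000⌋=3157; principal=113308-3157=110151; balance=207718-110151=97567
35. interest=⌊97567·152/10000⌋=1483; principal=min(113308-1483,97567)=97567; balance=97567-97567=0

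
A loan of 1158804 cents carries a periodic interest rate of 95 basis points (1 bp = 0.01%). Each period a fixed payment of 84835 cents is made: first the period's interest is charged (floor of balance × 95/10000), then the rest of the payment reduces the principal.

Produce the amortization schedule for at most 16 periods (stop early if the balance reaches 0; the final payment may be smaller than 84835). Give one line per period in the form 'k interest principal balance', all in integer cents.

1 11008 73827 1084977
2 10307 74528 1010449
3 9599 75236 935213
4 8884 75951 859262
5 8162 76673 782589
6 7434 77401 705188
7 6699 78136 627052
8 5956 78879 548173
9 5207 79628 468545
10 4451 80384 388161
11 3687 81148 307013
12 2916 81919 225094
13 2138 82697 142397
14 1352 83483 58914
15 559 58914 0

1. interest=⌊1158804·95/10000⌋=11008; principal=84835-11008=73827; balance=1158804-73827=1084977
2. interest=⌊1084977·95/10000⌋=10307; principal=84835-10307=74528; balance=1084977-74528=1010449
3. interest=⌊1010449·95/10000⌋=9599; principal=84835-9599=75236; balance=1010449-75236=935213
4. interest=⌊935213·95/10000⌋=8884; principal=84835-8884=75951; balance=935213-75951=859262
5. interest=⌊859262·95/10000⌋=8162; principal=84835-8162=76673; balance=859262-76673=782589
6. interest=⌊782589·95/10000⌋=7434; principal=84835-7434=77401; balance=782589-77401=705188
7. interest=⌊705188·95/10000⌋=6699; principal=84835-6699=78136; balance=705188-78136=627052
8. interest=⌊627052·95/10000⌋=5956; principal=84835-5956=78879; balance=627052-78879=548173
9. interest=⌊548173·95/10000⌋=5207; principal=84835-5207=79628; balance=548173-79628=468545
10. interest=⌊468545·95/10000⌋=4451; principal=84835-4451=80384; balance=468545-80384=388161
11. interest=⌊388161·95/10000⌋=3687; principal=84835-3687=81148; balance=388161-81148=307013
12. interest=⌊307013·95/10000⌋=2916; principal=84835-2916=81919; balance=307013-81919=225094
13. interest=⌊225094·95/10000⌋=2138; principal=84835-2138=82697; balance=225094-82697=142397
14. interest=⌊142397·95/10000⌋=1352; principal=84835-1352=83483; balance=142397-83483=58914
15. interest=⌊58914·95/10000⌋=559; principal=min(84835-559,58914)=58914; balance=58914-58914=0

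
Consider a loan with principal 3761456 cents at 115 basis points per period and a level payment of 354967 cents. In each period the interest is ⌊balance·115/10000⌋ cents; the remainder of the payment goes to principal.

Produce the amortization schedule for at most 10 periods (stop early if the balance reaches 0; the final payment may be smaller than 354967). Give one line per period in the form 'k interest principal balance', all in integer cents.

1. interest=⌊3761456·115/10000⌋=43256; principal=354967-43256=311711; balance=3761456-311711=3449745
2. interest=⌊3449745·115/10000⌋=39672; principal=354967-39672=315295; balance=3449745-315295=3134450
3. interest=⌊3134450·115/10000⌋=36046; principal=354967-36046=318921; balance=3134450-318921=2815529
4. interest=⌊2815529·115/10000⌋=32378; principal=354967-32378=322589; balance=2815529-322589=2492940
5. interest=⌊2492940·115/10000⌋=28668; principal=354967-28668=326299; balance=2492940-326299=2166641
6. interest=⌊2166641·115/10000⌋=24916; principal=354967-24916=330051; balance=2166641-330051=1836590
7. interest=⌊1836590·115/10000⌋=21120; principal=354967-21120=333847; balance=1836590-333847=1502743
8. interest=⌊1502743·115/10000⌋=17281; principal=354967-17281=337686; balance=1502743-337686=1165057
9. interest=⌊1165057·115/10000⌋=13398; principal=354967-13398=341569; balance=1165057-341569=823488
10. interest=⌊823488·115/10000⌋=9470; principal=354967-9470=345497; balance=823488-345497=477991

1 43256 311711 3449745
2 39672 315295 3134450
3 36046 318921 2815529
4 32378 322589 2492940
5 28668 326299 2166641
6 24916 330051 1836590
7 21120 333847 1502743
8 17281 337686 1165057
9 13398 341569 823488
10 9470 345497 477991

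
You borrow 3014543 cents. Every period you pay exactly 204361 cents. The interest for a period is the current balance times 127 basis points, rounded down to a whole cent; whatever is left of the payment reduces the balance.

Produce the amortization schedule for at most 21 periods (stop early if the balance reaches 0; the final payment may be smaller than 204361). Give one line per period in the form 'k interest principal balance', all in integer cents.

1 38284 166077 2848466
2 36175 168186 2680280
3 34039 170322 2509958
4 31876 172485 2337473
5 29685 174676 2162797
6 27467 176894 1985903
7 25220 179141 1806762
8 22945 181416 1625346
9 20641 183720 1441626
10 18308 186053 1255573
11 15945 188416 1067157
12 13552 190809 876348
13 11129 193232 683116
14 8675 195686 487430
15 6190 198171 289259
16 3673 200688 88571
17 1124 88571 0

1. interest=⌊3014543·127/10000⌋=38284; principal=204361-38284=166077; balance=3014543-166077=2848466
2. interest=⌊2848466·127/10000⌋=36175; principal=204361-36175=168186; balance=2848466-168186=2680280
3. interest=⌊2680280·127/10000⌋=34039; principal=204361-34039=170322; balance=2680280-170322=2509958
4. interest=⌊2509958·127/10000⌋=31876; principal=204361-31876=172485; balance=2509958-172485=2337473
5. interest=⌊2337473·127/10000⌋=29685; principal=204361-29685=174676; balance=2337473-174676=2162797
6. interest=⌊2162797·127/10000⌋=27467; principal=204361-27467=176894; balance=2162797-176894=1985903
7. interest=⌊1985903·127/10000⌋=25220; principal=204361-25220=179141; balance=1985903-179141=1806762
8. interest=⌊1806762·127/10000⌋=22945; principal=204361-22945=181416; balance=1806762-181416=1625346
9. interest=⌊1625346·127/10000⌋=20641; principal=204361-20641=183720; balance=1625346-183720=1441626
10. interest=⌊1441626·127/10000⌋=18308; principal=204361-18308=186053; balance=1441626-186053=1255573
11. interest=⌊1255573·127/10000⌋=15945; principal=204361-15945=188416; balance=1255573-188416=1067157
12. interest=⌊1067157·127/10000⌋=13552; principal=204361-13552=190809; balance=1067157-190809=876348
13. interest=⌊876348·127/10000⌋=11129; principal=204361-11129=193232; balance=876348-193232=683116
14. interest=⌊683116·127/10000⌋=8675; principal=204361-8675=195686; balance=683116-195686=487430
15. interest=⌊487430·127/10000⌋=6190; principal=204361-6190=198171; balance=487430-198171=289259
16. interest=⌊289259·127/10000⌋=3673; principal=204361-3673=200688; balance=289259-200688=88571
17. interest=⌊88571·127/10000⌋=1124; principal=min(204361-1124,88571)=88571; balance=88571-88571=0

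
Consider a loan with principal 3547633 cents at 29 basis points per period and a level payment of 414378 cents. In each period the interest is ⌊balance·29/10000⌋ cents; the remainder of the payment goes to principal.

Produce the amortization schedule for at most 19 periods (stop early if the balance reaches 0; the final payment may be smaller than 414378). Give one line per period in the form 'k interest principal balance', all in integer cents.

1. interest=⌊3547633·29/10000⌋=10288; principal=414378-10288=404090; balance=3547633-404090=3143543
2. interest=⌊3143543·29/10000⌋=9116; principal=414378-9116=405262; balance=3143543-405262=2738281
3. interest=⌊2738281·29/10000⌋=7941; principal=414378-7941=406437; balance=2738281-406437=2331844
4. interest=⌊2331844·29/10000⌋=6762; principal=414378-6762=407616; balance=2331844-407616=1924228
5. interest=⌊1924228·29/10000⌋=5580; principal=414378-5580=408798; balance=1924228-408798=1515430
6. interest=⌊1515430·29/10000⌋=4394; principal=414378-4394=409984; balance=1515430-409984=1105446
7. interest=⌊1105446·29/10000⌋=3205; principal=414378-3205=411173; balance=1105446-411173=694273
8. interest=⌊694273·29/10000⌋=2013; principal=414378-2013=412365; balance=694273-412365=281908
9. interest=⌊281908·29/10000⌋=817; principal=min(414378-817,281908)=281908; balance=281908-281908=0

1 10288 404090 3143543
2 9116 405262 2738281
3 7941 406437 2331844
4 6762 407616 1924228
5 5580 408798 1515430
6 4394 409984 1105446
7 3205 411173 694273
8 2013 412365 281908
9 817 281908 0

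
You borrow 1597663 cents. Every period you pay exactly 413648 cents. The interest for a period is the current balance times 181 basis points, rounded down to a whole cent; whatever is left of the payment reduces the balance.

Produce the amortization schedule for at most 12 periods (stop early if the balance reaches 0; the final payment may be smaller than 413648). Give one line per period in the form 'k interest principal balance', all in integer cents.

1 28917 384731 1212932
2 21954 391694 821238
3 14864 398784 422454
4 7646 406002 16452
5 297 16452 0

1. interest=⌊1597663·181/10000⌋=28917; principal=413648-28917=384731; balance=1597663-384731=1212932
2. interest=⌊1212932·181/10000⌋=21954; principal=413648-21954=391694; balance=1212932-391694=821238
3. interest=⌊821238·181/10000⌋=14864; principal=413648-14864=398784; balance=821238-398784=422454
4. interest=⌊422454·181/10000⌋=7646; principal=413648-7646=406002; balance=422454-406002=16452
5. interest=⌊16452·181/10000⌋=297; principal=min(413648-297,16452)=16452; balance=16452-16452=0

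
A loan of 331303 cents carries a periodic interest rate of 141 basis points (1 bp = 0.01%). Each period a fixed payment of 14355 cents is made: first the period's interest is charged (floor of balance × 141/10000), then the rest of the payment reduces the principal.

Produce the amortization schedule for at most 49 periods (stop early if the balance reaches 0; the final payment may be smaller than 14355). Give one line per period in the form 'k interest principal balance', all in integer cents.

1. interest=⌊331303·141/10000⌋=4671; principal=14355-4671=9684; balance=331303-9684=321619
2. interest=⌊321619·141/10000⌋=4534; principal=14355-4534=9821; balance=321619-9821=311798
3. interest=⌊311798·141/10000⌋=4396; principal=14355-4396=9959; balance=311798-9959=301839
4. interest=⌊301839·141/10000⌋=4255; principal=14355-4255=10100; balance=301839-10100=291739
5. interest=⌊291739·141/10000⌋=4113; principal=14355-4113=10242; balance=291739-10242=281497
6. interest=⌊281497·141/10000⌋=3969; principal=14355-3969=10386; balance=281497-10386=271111
7. interest=⌊271111·141/10000⌋=3822; principal=14355-3822=10533; balance=271111-10533=260578
8. interest=⌊260578·141/10000⌋=3674; principal=14355-3674=10681; balance=260578-10681=249897
9. interest=⌊249897·141/10000⌋=3523; principal=14355-3523=10832; balance=249897-10832=239065
10. interest=⌊239065·141/10000⌋=3370; principal=14355-3370=10985; balance=239065-10985=228080
11. interest=⌊228080·141/10000⌋=3215; principal=14355-3215=11140; balance=228080-11140=216940
12. interest=⌊216940·141/10000⌋=3058; principal=14355-3058=11297; balance=216940-11297=205643
13. interest=⌊205643·141/10000⌋=2899; principal=14355-2899=11456; balance=205643-11456=194187
14. interest=⌊194187·141/10000⌋=2738; principal=14355-2738=11617; balance=194187-11617=182570
15. interest=⌊182570·141/10000⌋=2574; principal=14355-2574=11781; balance=182570-11781=170789
16. interest=⌊170789·141/10000⌋=2408; principal=14355-2408=11947; balance=170789-11947=158842
17. interest=⌊158842·141/10000⌋=2239; principal=14355-2239=12116; balance=158842-12116=146726
18. interest=⌊146726·141/10000⌋=2068; principal=14355-2068=12287; balance=146726-12287=134439
19. interest=⌊134439·141/10000⌋=1895; principal=14355-1895=12460; balance=134439-12460=121979
20. interest=⌊121979·141/10000⌋=1719; principal=14355-1719=12636; balance=121979-12636=109343
21. interest=⌊109343·141/10000⌋=1541; principal=14355-1541=12814; balance=109343-12814=96529
22. interest=⌊96529·141/10000⌋=1361; principal=14355-1361=12994; balance=96529-12994=83535
23. interest=⌊83535·141/10000⌋=1177; principal=14355-1177=13178; balance=83535-13178=70357
24. interest=⌊70357·141/10000⌋=992; principal=14355-992=13363; balance=70357-13363=56994
25. interest=⌊56994·141/10000⌋=803; principal=14355-803=13552; balance=56994-13552=43442
26. interest=⌊43442·141/10000⌋=612; principal=14355-612=13743; balance=43442-13743=29699
27. interest=⌊29699·141/10000⌋=418; principal=14355-418=13937; balance=29699-13937=15762
28. interest=⌊15762·141/10000⌋=222; principal=14355-222=14133; balance=15762-14133=1629
29. interest=⌊1629·141/10000⌋=22; principal=min(14355-22,1629)=1629; balance=1629-1629=0

1 4671 9684 321619
2 4534 9821 311798
3 4396 9959 301839
4 4255 10100 291739
5 4113 10242 281497
6 3969 10386 271111
7 3822 10533 260578
8 3674 10681 249897
9 3523 10832 239065
10 3370 10985 228080
11 3215 11140 216940
12 3058 11297 205643
13 2899 11456 194187
14 2738 11617 182570
15 2574 11781 170789
16 2408 11947 158842
17 2239 12116 146726
18 2068 12287 134439
19 1895 12460 121979
20 1719 12636 109343
21 1541 12814 96529
22 1361 12994 83535
23 1177 13178 70357
24 992 13363 56994
25 803 13552 43442
26 612 13743 29699
27 418 13937 15762
28 222 14133 1629
29 22 1629 0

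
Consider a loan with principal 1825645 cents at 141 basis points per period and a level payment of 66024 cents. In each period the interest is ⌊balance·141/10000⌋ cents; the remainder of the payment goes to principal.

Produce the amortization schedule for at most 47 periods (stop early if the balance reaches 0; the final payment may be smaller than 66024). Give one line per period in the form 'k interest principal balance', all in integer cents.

1. interest=⌊1825645·141/10000⌋=25741; principal=66024-25741=40283; balance=1825645-40283=1785362
2. interest=⌊1785362·141/10000⌋=25173; principal=66024-25173=40851; balance=1785362-40851=1744511
3. interest=⌊1744511·141/10000⌋=24597; principal=66024-24597=41427; balance=1744511-41427=1703084
4. interest=⌊1703084·141/10000⌋=24013; principal=66024-24013=42011; balance=1703084-42011=1661073
5. interest=⌊1661073·141/10000⌋=23421; principal=66024-23421=42603; balance=1661073-42603=1618470
6. interest=⌊1618470·141/10000⌋=22820; principal=66024-22820=43204; balance=1618470-43204=1575266
7. interest=⌊1575266·141/10000⌋=22211; principal=66024-22211=43813; balance=1575266-43813=1531453
8. interest=⌊1531453·141/10000⌋=21593; principal=66024-21593=44431; balance=1531453-44431=1487022
9. interest=⌊1487022·141/10000⌋=20967; principal=66024-20967=45057; balance=1487022-45057=1441965
10. interest=⌊1441965·141/10000⌋=20331; principal=66024-20331=45693; balance=1441965-45693=1396272
11. interest=⌊1396272·141/10000⌋=19687; principal=66024-19687=46337; balance=1396272-46337=1349935
12. interest=⌊1349935·141/10000⌋=19034; principal=66024-19034=46990; balance=1349935-46990=1302945
13. interest=⌊1302945·141/10000⌋=18371; principal=66024-18371=47653; balance=1302945-47653=1255292
14. interest=⌊1255292·141/10000⌋=17699; principal=66024-17699=48325; balance=1255292-48325=1206967
15. interest=⌊1206967·141/10000⌋=17018; principal=66024-17018=49006; balance=1206967-49006=1157961
16. interest=⌊1157961·141/10000⌋=16327; principal=66024-16327=49697; balance=1157961-49697=1108264
17. interest=⌊1108264·141/10000⌋=15626; principal=66024-15626=50398; balance=1108264-50398=1057866
18. interest=⌊1057866·141/10000⌋=14915; principal=66024-14915=51109; balance=1057866-51109=1006757
19. interest=⌊1006757·141/10000⌋=14195; principal=66024-14195=51829; balance=1006757-51829=954928
20. interest=⌊954928·141/10000⌋=13464; principal=66024-13464=52560; balance=954928-52560=902368
21. interest=⌊902368·141/10000⌋=12723; principal=66024-12723=53301; balance=902368-53301=849067
22. interest=⌊849067·141/10000⌋=11971; principal=66024-11971=54053; balance=849067-54053=795014
23. interest=⌊795014·141/10000⌋=11209; principal=66024-11209=54815; balance=795014-54815=740199
24. interest=⌊740199·141/10000⌋=10436; principal=66024-10436=55588; balance=740199-55588=684611
25. interest=⌊684611·141/10000⌋=9653; principal=66024-9653=56371; balance=684611-56371=628240
26. interest=⌊628240·141/10000⌋=8858; principal=66024-8858=57166; balance=628240-57166=571074
27. interest=⌊571074·141/10000⌋=8052; principal=66024-8052=57972; balance=571074-57972=513102
28. interest=⌊513102·141/10000⌋=7234; principal=66024-7234=58790; balance=513102-58790=454312
29. interest=⌊454312·141/10000⌋=6405; principal=66024-6405=59619; balance=454312-59619=394693
30. interest=⌊394693·141/10000⌋=5565; principal=66024-5565=60459; balance=394693-60459=334234
31. interest=⌊334234·141/10000⌋=4712; principal=66024-4712=61312; balance=334234-61312=272922
32. interest=⌊272922·141/10000⌋=3848; principal=66024-3848=62176; balance=272922-62176=210746
33. interest=⌊210746·141/10000⌋=2971; principal=66024-2971=63053; balance=210746-63053=147693
34. interest=⌊147693·141/10000⌋=2082; principal=66024-2082=63942; balance=147693-63942=83751
35. interest=⌊83751·141/10000⌋=1180; principal=66024-1180=64844; balance=83751-64844=18907
36. interest=⌊18907·141/10000⌋=266; principal=min(66024-266,18907)=18907; balance=18907-18907=0

1 25741 40283 1785362
2 25173 40851 1744511
3 24597 41427 1703084
4 24013 42011 1661073
5 23421 42603 1618470
6 22820 43204 1575266
7 22211 43813 1531453
8 21593 44431 1487022
9 20967 45057 1441965
10 20331 45693 1396272
11 19687 46337 1349935
12 19034 46990 1302945
13 18371 47653 1255292
14 17699 48325 1206967
15 17018 49006 1157961
16 16327 49697 1108264
17 15626 50398 1057866
18 14915 51109 1006757
19 14195 51829 954928
20 13464 52560 902368
21 12723 53301 849067
22 11971 54053 795014
23 11209 54815 740199
24 10436 55588 684611
25 9653 56371 628240
26 8858 57166 571074
27 8052 57972 513102
28 7234 58790 454312
29 6405 59619 394693
30 5565 60459 334234
31 4712 61312 272922
32 3848 62176 210746
33 2971 63053 147693
34 2082 63942 83751
35 1180 64844 18907
36 266 18907 0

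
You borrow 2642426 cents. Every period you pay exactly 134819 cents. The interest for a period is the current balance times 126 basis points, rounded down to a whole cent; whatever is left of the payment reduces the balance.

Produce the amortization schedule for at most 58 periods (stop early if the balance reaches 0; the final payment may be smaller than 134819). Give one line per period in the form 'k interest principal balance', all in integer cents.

1. interest=⌊2642426·126/10000⌋=33294; principal=134819-33294=101525; balance=2642426-101525=2540901
2. interest=⌊2540901·126/10000⌋=32015; principal=134819-32015=102804; balance=2540901-102804=2438097
3. interest=⌊2438097·126/10000⌋=30720; principal=134819-30720=104099; balance=2438097-104099=2333998
4. interest=⌊2333998·126/10000⌋=29408; principal=134819-29408=105411; balance=2333998-105411=2228587
5. interest=⌊2228587·126/10000⌋=28080; principal=134819-28080=106739; balance=2228587-106739=2121848
6. interest=⌊2121848·126/10000⌋=26735; principal=134819-26735=108084; balance=2121848-108084=2013764
7. interest=⌊2013764·126/10000⌋=25373; principal=134819-25373=109446; balance=2013764-109446=1904318
8. interest=⌊1904318·126/10000⌋=23994; principal=134819-23994=110825; balance=1904318-110825=1793493
9. interest=⌊1793493·126/10000⌋=22598; principal=134819-22598=112221; balance=1793493-112221=1681272
10. interest=⌊1681272·126/10000⌋=21184; principal=134819-21184=113635; balance=1681272-113635=1567637
11. interest=⌊1567637·126/10000⌋=19752; principal=134819-19752=115067; balance=1567637-115067=1452570
12. interest=⌊1452570·126/10000⌋=18302; principal=134819-18302=116517; balance=1452570-116517=1336053
13. interest=⌊1336053·126/10000⌋=16834; principal=134819-16834=117985; balance=1336053-117985=1218068
14. interest=⌊1218068·126/10000⌋=15347; principal=134819-15347=119472; balance=1218068-119472=1098596
15. interest=⌊1098596·126/10000⌋=13842; principal=134819-13842=120977; balance=1098596-120977=977619
16. interest=⌊977619·126/10000⌋=12317; principal=134819-12317=122502; balance=977619-122502=855117
17. interest=⌊855117·126/10000⌋=10774; principal=134819-10774=124045; balance=855117-124045=731072
18. interest=⌊731072·126/10000⌋=9211; principal=134819-9211=125608; balance=731072-125608=605464
19. interest=⌊605464·126/10000⌋=7628; principal=134819-7628=127191; balance=605464-127191=478273
20. interest=⌊478273·126/10000⌋=6026; principal=134819-6026=128793; balance=478273-128793=349480
21. interest=⌊349480·126/10000⌋=4403; principal=134819-4403=130416; balance=349480-130416=219064
22. interest=⌊219064·126/10000⌋=2760; principal=134819-2760=132059; balance=219064-132059=87005
23. interest=⌊87005·126/10000⌋=1096; principal=min(134819-1096,87005)=87005; balance=87005-87005=0

1 33294 101525 2540901
2 32015 102804 2438097
3 30720 104099 2333998
4 29408 105411 2228587
5 28080 106739 2121848
6 26735 108084 2013764
7 25373 109446 1904318
8 23994 110825 1793493
9 22598 112221 1681272
10 21184 113635 1567637
11 19752 115067 1452570
12 18302 116517 1336053
13 16834 117985 1218068
14 15347 119472 1098596
15 13842 120977 977619
16 12317 122502 855117
17 10774 124045 731072
18 9211 125608 605464
19 7628 127191 478273
20 6026 128793 349480
21 4403 130416 219064
22 2760 132059 87005
23 1096 87005 0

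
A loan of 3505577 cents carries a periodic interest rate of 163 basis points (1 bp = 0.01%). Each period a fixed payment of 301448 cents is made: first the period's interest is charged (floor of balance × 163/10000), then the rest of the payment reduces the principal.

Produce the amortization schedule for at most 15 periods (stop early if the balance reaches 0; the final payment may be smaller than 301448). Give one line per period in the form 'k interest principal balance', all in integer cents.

1 57140 244308 3261269
2 53158 248290 3012979
3 49111 252337 2760642
4 44998 256450 2504192
5 40818 260630 2243562
6 36570 264878 1978684
7 32252 269196 1709488
8 27864 273584 1435904
9 23405 278043 1157861
10 18873 282575 875286
11 14267 287181 588105
12 9586 291862 296243
13 4828 296243 0

1. interest=⌊3505577·163/10000⌋=57140; principal=301448-57140=244308; balance=3505577-244308=3261269
2. interest=⌊3261269·163/10000⌋=53158; principal=301448-53158=248290; balance=3261269-248290=3012979
3. interest=⌊3012979·163/10000⌋=49111; principal=301448-49111=252337; balance=3012979-252337=2760642
4. interest=⌊2760642·163/10000⌋=44998; principal=301448-44998=256450; balance=2760642-256450=2504192
5. interest=⌊2504192·163/10000⌋=40818; principal=301448-40818=260630; balance=2504192-260630=2243562
6. interest=⌊2243562·163/10000⌋=36570; principal=301448-36570=264878; balance=2243562-264878=1978684
7. interest=⌊1978684·163/10000⌋=32252; principal=301448-32252=269196; balance=1978684-269196=1709488
8. interest=⌊1709488·163/10000⌋=27864; principal=301448-27864=273584; balance=1709488-273584=1435904
9. interest=⌊1435904·163/10000⌋=23405; principal=301448-23405=278043; balance=1435904-278043=1157861
10. interest=⌊1157861·163/10000⌋=18873; principal=301448-18873=282575; balance=1157861-282575=875286
11. interest=⌊875286·163/10000⌋=14267; principal=301448-14267=287181; balance=875286-287181=588105
12. interest=⌊588105·163/10000⌋=9586; principal=301448-9586=291862; balance=588105-291862=296243
13. interest=⌊296243·163/10000⌋=4828; principal=min(301448-4828,296243)=296243; balance=296243-296243=0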